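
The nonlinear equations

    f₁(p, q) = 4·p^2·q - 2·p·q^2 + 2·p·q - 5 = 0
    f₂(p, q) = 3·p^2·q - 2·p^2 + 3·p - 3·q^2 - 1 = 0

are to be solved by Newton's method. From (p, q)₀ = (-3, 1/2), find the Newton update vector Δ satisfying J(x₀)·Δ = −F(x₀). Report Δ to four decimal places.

(1.6768, 0.2162)

At (-3, 1/2): F = (11.5000, -15.2500).
Jacobian J = [[8·p·q - 2·q^2 + 2·q, 4·p^2 - 4·p·q + 2·p], [6·p·q - 4·p + 3, 3·p^2 - 6·q]].
At the point, J = [[-11.5000, 36.0000], [6.0000, 24.0000]] (det J = -492.0000).
Solving J·Δ = −F gives Δ = (1.6768, 0.2162).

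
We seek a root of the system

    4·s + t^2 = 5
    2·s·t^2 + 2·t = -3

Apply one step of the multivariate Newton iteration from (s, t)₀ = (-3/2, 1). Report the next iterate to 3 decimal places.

At (-3/2, 1): F = (-10.000, 2.000).
Jacobian J = [[4, 2·t], [2·t^2, 4·s·t + 2]].
At the point, J = [[4.000, 2.000], [2.000, -4.000]] (det J = -20.000).
Solving J·Δ = −F gives Δ = (1.800, 1.400).
Then the next iterate is (s, t)₁ = (0.300, 2.400).

(0.300, 2.400)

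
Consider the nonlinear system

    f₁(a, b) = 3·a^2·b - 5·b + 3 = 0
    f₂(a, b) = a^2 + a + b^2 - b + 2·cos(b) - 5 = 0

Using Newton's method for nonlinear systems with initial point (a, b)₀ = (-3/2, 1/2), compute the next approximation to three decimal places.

(-1.639, -2.072)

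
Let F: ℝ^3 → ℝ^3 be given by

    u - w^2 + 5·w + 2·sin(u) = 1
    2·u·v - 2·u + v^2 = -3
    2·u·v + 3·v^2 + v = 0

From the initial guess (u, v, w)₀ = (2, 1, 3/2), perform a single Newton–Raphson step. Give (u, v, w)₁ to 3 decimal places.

At (2, 1, 3/2): F = (8.06859, 4.000, 8.000).
Jacobian J = [[2·cos(u) + 1, 0, -2·w + 5], [2·v - 2, 2·u + 2·v, 0], [2·v, 2·u + 6·v + 1, 0]].
At the point, J = [[0.16771, 0.000, 2.000], [0.000, 6.000, 0.000], [2.000, 11.000, 0.000]] (det J = -24.000).
Solving J·Δ = −F gives Δ = (-0.333, -0.667, -4.006).
Then the next iterate is (u, v, w)₁ = (1.667, 0.333, -2.506).

(1.667, 0.333, -2.506)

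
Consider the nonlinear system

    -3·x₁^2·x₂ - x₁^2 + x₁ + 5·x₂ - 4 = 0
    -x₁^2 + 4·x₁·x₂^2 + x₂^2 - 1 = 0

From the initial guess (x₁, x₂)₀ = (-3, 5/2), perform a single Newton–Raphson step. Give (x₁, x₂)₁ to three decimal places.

At (-3, 5/2): F = (-71.000, -78.750).
Jacobian J = [[-6·x₁·x₂ - 2·x₁ + 1, -3·x₁^2 + 5], [-2·x₁ + 4·x₂^2, 8·x₁·x₂ + 2·x₂]].
At the point, J = [[52.000, -22.000], [31.000, -55.000]] (det J = -2178.000).
Solving J·Δ = −F gives Δ = (0.997, -0.870).
Then the next iterate is (x₁, x₂)₁ = (-2.003, 1.630).

(-2.003, 1.630)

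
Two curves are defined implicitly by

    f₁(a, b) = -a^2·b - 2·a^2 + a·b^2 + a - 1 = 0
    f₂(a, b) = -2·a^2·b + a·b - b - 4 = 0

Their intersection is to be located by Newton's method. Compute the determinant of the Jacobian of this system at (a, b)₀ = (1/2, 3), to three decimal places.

3.250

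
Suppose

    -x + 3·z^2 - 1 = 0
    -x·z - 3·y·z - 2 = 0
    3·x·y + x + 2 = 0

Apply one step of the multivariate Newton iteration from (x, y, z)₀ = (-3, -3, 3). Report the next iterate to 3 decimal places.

At (-3, -3, 3): F = (29.000, 34.000, 26.000).
Jacobian J = [[-1, 0, 6·z], [-z, -3·z, -x - 3·y], [3·y + 1, 3·x, 0]].
At the point, J = [[-1.000, 0.000, 18.000], [-3.000, -9.000, 12.000], [-8.000, -9.000, 0.000]] (det J = -918.000).
Solving J·Δ = −F gives Δ = (2.000, 1.111, -1.500).
Then the next iterate is (x, y, z)₁ = (-1.000, -1.889, 1.500).

(-1.000, -1.889, 1.500)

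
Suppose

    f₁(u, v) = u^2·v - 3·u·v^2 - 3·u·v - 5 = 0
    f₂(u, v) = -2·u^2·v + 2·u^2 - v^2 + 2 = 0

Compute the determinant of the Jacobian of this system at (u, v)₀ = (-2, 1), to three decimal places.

100.000

J = [[2·u·v - 3·v^2 - 3·v, u^2 - 6·u·v - 3·u], [-4·u·v + 4·u, -2·u^2 - 2·v]].
At the point, J = [[-10.000, 22.000], [0.000, -10.000]].
det J = 100.000.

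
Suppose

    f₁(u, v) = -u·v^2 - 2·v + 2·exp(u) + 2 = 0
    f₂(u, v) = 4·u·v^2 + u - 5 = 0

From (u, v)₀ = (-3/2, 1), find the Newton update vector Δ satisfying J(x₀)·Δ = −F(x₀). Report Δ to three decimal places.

At (-3/2, 1): F = (1.94626, -12.500).
Jacobian J = [[-v^2 + 2·exp(u), -2·u·v - 2], [4·v^2 + 1, 8·u·v]].
At the point, J = [[-0.55374, 1.000], [5.000, -12.000]] (det J = 1.64488).
Solving J·Δ = −F gives Δ = (6.599, 1.708).

(6.599, 1.708)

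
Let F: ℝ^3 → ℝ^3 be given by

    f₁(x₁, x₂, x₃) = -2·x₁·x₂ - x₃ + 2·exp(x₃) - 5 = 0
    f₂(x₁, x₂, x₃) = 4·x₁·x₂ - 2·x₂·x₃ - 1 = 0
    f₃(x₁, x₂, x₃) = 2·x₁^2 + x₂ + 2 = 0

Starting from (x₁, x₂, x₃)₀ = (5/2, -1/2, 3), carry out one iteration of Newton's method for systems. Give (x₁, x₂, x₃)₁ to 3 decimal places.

(1.076, -0.258, 2.182)

At (5/2, -1/2, 3): F = (34.67107, -3.000, 14.000).
Jacobian J = [[-2·x₂, -2·x₁, 2·exp(x₃) - 1], [4·x₂, 4·x₁ - 2·x₃, -2·x₂], [4·x₁, 1, 0]].
At the point, J = [[1.000, -5.000, 39.17107], [-2.000, 4.000, 1.000], [10.000, 1.000, 0.000]] (det J = -1696.18510).
Solving J·Δ = −F gives Δ = (-1.424, 0.242, -0.818).
Then the next iterate is (x₁, x₂, x₃)₁ = (1.076, -0.258, 2.182).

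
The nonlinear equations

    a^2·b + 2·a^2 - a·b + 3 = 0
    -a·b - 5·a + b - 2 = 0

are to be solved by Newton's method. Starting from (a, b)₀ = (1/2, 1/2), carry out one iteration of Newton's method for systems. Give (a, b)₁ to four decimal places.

(2.1667, 27.3333)

At (1/2, 1/2): F = (3.3750, -4.2500).
Jacobian J = [[2·a·b + 4·a - b, a^2 - a], [-b - 5, -a + 1]].
At the point, J = [[2.0000, -0.2500], [-5.5000, 0.5000]] (det J = -0.3750).
Solving J·Δ = −F gives Δ = (1.6667, 26.8333).
Then the next iterate is (a, b)₁ = (2.1667, 27.3333).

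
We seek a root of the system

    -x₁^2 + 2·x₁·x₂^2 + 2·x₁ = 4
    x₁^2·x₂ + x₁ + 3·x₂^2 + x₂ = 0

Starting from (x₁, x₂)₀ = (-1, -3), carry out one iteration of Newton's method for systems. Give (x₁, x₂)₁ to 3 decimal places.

At (-1, -3): F = (-25.000, 20.000).
Jacobian J = [[-2·x₁ + 2·x₂^2 + 2, 4·x₁·x₂], [2·x₁·x₂ + 1, x₁^2 + 6·x₂ + 1]].
At the point, J = [[22.000, 12.000], [7.000, -16.000]] (det J = -436.000).
Solving J·Δ = −F gives Δ = (0.367, 1.411).
Then the next iterate is (x₁, x₂)₁ = (-0.633, -1.589).

(-0.633, -1.589)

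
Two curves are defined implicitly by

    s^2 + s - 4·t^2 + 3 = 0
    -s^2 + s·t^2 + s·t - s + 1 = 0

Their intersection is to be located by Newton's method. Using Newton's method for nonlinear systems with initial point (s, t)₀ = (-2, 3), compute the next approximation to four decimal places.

(-1.5871, 1.6567)

At (-2, 3): F = (-31.0000, -25.0000).
Jacobian J = [[2·s + 1, -8·t], [-2·s + t^2 + t - 1, 2·s·t + s]].
At the point, J = [[-3.0000, -24.0000], [15.0000, -14.0000]] (det J = 402.0000).
Solving J·Δ = −F gives Δ = (0.4129, -1.3433).
Then the next iterate is (s, t)₁ = (-1.5871, 1.6567).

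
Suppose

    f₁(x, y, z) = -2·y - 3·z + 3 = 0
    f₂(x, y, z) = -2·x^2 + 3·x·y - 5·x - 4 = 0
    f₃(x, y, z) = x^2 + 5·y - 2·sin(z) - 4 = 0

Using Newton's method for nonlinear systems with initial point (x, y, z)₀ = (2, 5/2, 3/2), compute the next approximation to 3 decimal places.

At (2, 5/2, 3/2): F = (-6.500, -7.000, 10.50501).
Jacobian J = [[0, -2, -3], [-4·x + 3·y - 5, 3·x, 0], [2·x, 5, -2·cos(z)]].
At the point, J = [[0.000, -2.000, -3.000], [-5.500, 6.000, 0.000], [4.000, 5.000, -0.14147]] (det J = 156.05622).
Solving J·Δ = −F gives Δ = (-1.933, -0.605, -1.763).
Then the next iterate is (x, y, z)₁ = (0.067, 1.895, -0.263).

(0.067, 1.895, -0.263)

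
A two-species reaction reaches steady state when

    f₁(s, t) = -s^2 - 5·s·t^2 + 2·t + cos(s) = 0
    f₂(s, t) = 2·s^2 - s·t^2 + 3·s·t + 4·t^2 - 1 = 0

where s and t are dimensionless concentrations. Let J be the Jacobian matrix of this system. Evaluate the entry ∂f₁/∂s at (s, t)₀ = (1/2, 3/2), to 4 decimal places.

∂f₁/∂s = -2·s - 5·t^2 - sin(s).
At (1/2, 3/2) this is -12.7294.

-12.7294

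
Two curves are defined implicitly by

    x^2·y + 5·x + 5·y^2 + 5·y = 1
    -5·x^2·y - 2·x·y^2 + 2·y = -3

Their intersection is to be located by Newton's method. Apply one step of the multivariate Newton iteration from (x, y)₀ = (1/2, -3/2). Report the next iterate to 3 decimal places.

At (1/2, -3/2): F = (4.875, -0.375).
Jacobian J = [[2·x·y + 5, x^2 + 10·y + 5], [-10·x·y - 2·y^2, -5·x^2 - 4·x·y + 2]].
At the point, J = [[3.500, -9.750], [3.000, 3.750]] (det J = 42.375).
Solving J·Δ = −F gives Δ = (-0.345, 0.376).
Then the next iterate is (x, y)₁ = (0.155, -1.124).

(0.155, -1.124)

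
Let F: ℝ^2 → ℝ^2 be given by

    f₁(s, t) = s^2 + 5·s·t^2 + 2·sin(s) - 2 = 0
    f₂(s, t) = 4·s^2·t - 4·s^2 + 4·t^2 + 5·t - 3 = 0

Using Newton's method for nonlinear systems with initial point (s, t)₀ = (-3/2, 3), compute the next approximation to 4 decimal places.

(-2.1496, 0.8529)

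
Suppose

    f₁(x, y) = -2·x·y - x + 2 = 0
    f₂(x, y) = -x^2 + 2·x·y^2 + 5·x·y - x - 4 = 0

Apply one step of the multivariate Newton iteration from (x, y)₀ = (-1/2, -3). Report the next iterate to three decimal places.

At (-1/2, -3): F = (-0.500, -5.250).
Jacobian J = [[-2·y - 1, -2·x], [-2·x + 2·y^2 + 5·y - 1, 4·x·y + 5·x]].
At the point, J = [[5.000, 1.000], [3.000, 3.500]] (det J = 14.500).
Solving J·Δ = −F gives Δ = (-0.241, 1.707).
Then the next iterate is (x, y)₁ = (-0.741, -1.293).

(-0.741, -1.293)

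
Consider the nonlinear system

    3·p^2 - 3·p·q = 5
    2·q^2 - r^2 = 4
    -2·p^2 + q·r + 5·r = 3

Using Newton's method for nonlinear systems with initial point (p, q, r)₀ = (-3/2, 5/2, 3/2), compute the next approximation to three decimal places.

At (-3/2, 5/2, 3/2): F = (13.000, 6.250, 3.750).
Jacobian J = [[6·p - 3·q, -3·p, 0], [0, 4·q, -2·r], [-4·p, r, q + 5]].
At the point, J = [[-16.500, 4.500, 0.000], [0.000, 10.000, -3.000], [6.000, 1.500, 7.500]] (det J = -1392.750).
Solving J·Δ = −F gives Δ = (0.554, -0.857, -0.772).
Then the next iterate is (p, q, r)₁ = (-0.946, 1.643, 0.728).

(-0.946, 1.643, 0.728)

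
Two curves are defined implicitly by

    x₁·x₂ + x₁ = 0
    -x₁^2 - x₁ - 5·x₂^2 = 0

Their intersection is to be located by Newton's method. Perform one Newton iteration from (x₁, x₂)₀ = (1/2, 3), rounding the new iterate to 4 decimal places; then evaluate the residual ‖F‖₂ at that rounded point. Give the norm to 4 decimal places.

At (1/2, 3): F = (2.0000, -45.7500).
Jacobian J = [[x₂ + 1, x₁], [-2·x₁ - 1, -10·x₂]].
At the point, J = [[4.0000, 0.5000], [-2.0000, -30.0000]] (det J = -119.0000).
Solving J·Δ = −F gives Δ = (-0.3120, -1.5042).
Then the next iterate is (x₁, x₂)₁ = (0.1880, 1.4958).
Re-evaluating at (0.1880, 1.4958): F = (0.469210, -11.410432), so ‖F‖₂ = 11.4201.

11.4201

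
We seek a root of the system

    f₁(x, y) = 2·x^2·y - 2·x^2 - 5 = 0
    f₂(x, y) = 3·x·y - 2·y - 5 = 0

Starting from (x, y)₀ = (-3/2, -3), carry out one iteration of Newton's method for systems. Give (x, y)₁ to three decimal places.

(-0.771, -1.779)

At (-3/2, -3): F = (-23.000, 14.500).
Jacobian J = [[4·x·y - 4·x, 2·x^2], [3·y, 3·x - 2]].
At the point, J = [[24.000, 4.500], [-9.000, -6.500]] (det J = -115.500).
Solving J·Δ = −F gives Δ = (0.729, 1.221).
Then the next iterate is (x, y)₁ = (-0.771, -1.779).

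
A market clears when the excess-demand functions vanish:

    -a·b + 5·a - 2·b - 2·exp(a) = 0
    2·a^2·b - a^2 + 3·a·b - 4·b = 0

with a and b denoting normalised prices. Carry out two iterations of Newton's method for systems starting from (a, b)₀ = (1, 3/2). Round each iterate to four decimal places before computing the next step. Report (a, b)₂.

At (1, 3/2): F = (-4.936564, 0.5000).
Jacobian J = [[-b - 2·exp(a) + 5, -a - 2], [4·a·b - 2·a + 3·b, 2·a^2 + 3·a - 4]].
At the point, J = [[-1.936564, -3.0000], [8.5000, 1.0000]] (det J = 23.563436).
Solving J·Δ = −F gives Δ = (0.1458, -1.7397).
Then the next iterate is (a, b)₁ = (1.1458, -0.2397).
Round to (1.1458, -0.2397) and repeat: F = (0.193136, -1.807386), J = [[-1.050213, -3.1458], [-4.109293, 2.063115]].
Δ = (-0.3503, 0.1783), so (a, b)₂ = (0.7955, -0.0614).

(0.7955, -0.0614)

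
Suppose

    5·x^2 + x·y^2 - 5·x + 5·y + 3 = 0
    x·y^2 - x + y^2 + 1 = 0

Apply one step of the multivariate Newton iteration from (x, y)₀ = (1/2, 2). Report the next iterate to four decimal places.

At (1/2, 2): F = (13.7500, 6.5000).
Jacobian J = [[10·x + y^2 - 5, 2·x·y + 5], [y^2 - 1, 2·x·y + 2·y]].
At the point, J = [[4.0000, 7.0000], [3.0000, 6.0000]] (det J = 3.0000).
Solving J·Δ = −F gives Δ = (-12.3333, 5.0833).
Then the next iterate is (x, y)₁ = (-11.8333, 7.0833).

(-11.8333, 7.0833)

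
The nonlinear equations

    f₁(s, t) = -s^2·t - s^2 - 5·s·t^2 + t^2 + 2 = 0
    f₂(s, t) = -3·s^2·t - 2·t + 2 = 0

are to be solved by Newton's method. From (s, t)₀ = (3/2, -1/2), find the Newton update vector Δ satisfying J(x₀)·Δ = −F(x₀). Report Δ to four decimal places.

At (3/2, -1/2): F = (-0.7500, 6.3750).
Jacobian J = [[-2·s·t - 2·s - 5·t^2, -s^2 - 10·s·t + 2·t], [-6·s·t, -3·s^2 - 2]].
At the point, J = [[-2.7500, 4.2500], [4.5000, -8.7500]] (det J = 4.9375).
Solving J·Δ = −F gives Δ = (4.1582, 2.8671).

(4.1582, 2.8671)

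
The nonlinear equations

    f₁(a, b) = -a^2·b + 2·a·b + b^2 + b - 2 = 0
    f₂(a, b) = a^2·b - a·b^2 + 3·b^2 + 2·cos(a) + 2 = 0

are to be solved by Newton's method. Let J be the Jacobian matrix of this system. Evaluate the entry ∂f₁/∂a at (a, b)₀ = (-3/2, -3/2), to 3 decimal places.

-7.500

∂f₁/∂a = -2·a·b + 2·b.
At (-3/2, -3/2) this is -7.500.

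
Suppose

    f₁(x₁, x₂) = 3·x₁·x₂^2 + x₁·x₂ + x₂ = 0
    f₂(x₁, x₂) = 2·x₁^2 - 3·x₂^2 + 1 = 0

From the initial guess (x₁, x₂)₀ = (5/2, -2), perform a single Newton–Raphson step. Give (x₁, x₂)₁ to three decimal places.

(1.680, -1.442)

At (5/2, -2): F = (23.000, 1.500).
Jacobian J = [[3·x₂^2 + x₂, 6·x₁·x₂ + x₁ + 1], [4·x₁, -6·x₂]].
At the point, J = [[10.000, -26.500], [10.000, 12.000]] (det J = 385.000).
Solving J·Δ = −F gives Δ = (-0.820, 0.558).
Then the next iterate is (x₁, x₂)₁ = (1.680, -1.442).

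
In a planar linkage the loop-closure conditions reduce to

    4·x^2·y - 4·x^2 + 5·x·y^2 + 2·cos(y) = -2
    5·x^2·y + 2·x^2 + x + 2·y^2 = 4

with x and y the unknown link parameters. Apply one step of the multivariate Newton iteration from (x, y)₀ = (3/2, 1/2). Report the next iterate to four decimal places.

(1.1139, 0.3093)

At (3/2, 1/2): F = (1.130165, 8.1250).
Jacobian J = [[8·x·y - 8·x + 5·y^2, 4·x^2 + 10·x·y - 2·sin(y)], [10·x·y + 4·x + 1, 5·x^2 + 4·y]].
At the point, J = [[-4.7500, 15.541149], [14.5000, 13.2500]] (det J = -288.284159).
Solving J·Δ = −F gives Δ = (-0.3861, -0.1907).
Then the next iterate is (x, y)₁ = (1.1139, 0.3093).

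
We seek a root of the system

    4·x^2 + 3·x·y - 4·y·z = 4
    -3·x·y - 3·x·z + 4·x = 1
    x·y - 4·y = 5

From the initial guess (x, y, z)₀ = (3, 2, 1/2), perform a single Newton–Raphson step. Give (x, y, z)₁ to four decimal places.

At (3, 2, 1/2): F = (46.0000, -11.5000, -7.0000).
Jacobian J = [[8·x + 3·y, 3·x - 4·z, -4·y], [-3·y - 3·z + 4, -3·x, -3·x], [y, x - 4, 0]].
At the point, J = [[30.0000, 7.0000, -8.0000], [-3.5000, -9.0000, -9.0000], [2.0000, -1.0000, 0.0000]] (det J = -568.0000).
Solving J·Δ = −F gives Δ = (0.7729, -5.4542, 3.8759).
Then the next iterate is (x, y, z)₁ = (3.7729, -3.4542, 4.3759).

(3.7729, -3.4542, 4.3759)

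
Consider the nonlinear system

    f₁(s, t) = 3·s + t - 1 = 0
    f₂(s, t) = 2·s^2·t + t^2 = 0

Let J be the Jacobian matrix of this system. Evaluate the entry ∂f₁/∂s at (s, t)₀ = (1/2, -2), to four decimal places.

3.0000

∂f₁/∂s = 3.
At (1/2, -2) this is 3.0000.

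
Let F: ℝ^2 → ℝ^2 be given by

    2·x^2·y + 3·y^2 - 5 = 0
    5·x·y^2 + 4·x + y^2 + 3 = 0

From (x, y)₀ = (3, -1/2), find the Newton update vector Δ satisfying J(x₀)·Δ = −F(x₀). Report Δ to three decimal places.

(4.232, 2.576)

At (3, -1/2): F = (-13.250, 19.000).
Jacobian J = [[4·x·y, 2·x^2 + 6·y], [5·y^2 + 4, 10·x·y + 2·y]].
At the point, J = [[-6.000, 15.000], [5.250, -16.000]] (det J = 17.250).
Solving J·Δ = −F gives Δ = (4.232, 2.576).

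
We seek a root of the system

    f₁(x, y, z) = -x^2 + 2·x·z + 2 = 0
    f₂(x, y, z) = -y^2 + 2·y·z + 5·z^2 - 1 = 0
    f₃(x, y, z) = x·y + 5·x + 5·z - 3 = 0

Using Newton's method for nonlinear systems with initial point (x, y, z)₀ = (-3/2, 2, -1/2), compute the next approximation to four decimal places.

(-0.3544, 0.6139, 0.6804)

At (-3/2, 2, -1/2): F = (1.2500, -5.7500, -16.0000).
Jacobian J = [[-2·x + 2·z, 0, 2·x], [0, -2·y + 2·z, 2·y + 10·z], [y + 5, x, 5]].
At the point, J = [[2.0000, 0.0000, -3.0000], [0.0000, -5.0000, -1.0000], [7.0000, -1.5000, 5.0000]] (det J = -158.0000).
Solving J·Δ = −F gives Δ = (1.1456, -1.3861, 1.1804).
Then the next iterate is (x, y, z)₁ = (-0.3544, 0.6139, 0.6804).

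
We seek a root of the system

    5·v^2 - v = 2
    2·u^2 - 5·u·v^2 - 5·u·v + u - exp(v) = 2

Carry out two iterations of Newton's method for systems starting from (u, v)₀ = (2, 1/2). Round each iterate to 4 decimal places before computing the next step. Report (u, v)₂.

At (2, 1/2): F = (-1.2500, -1.148721).
Jacobian J = [[0, 10·v - 1], [4·u - 5·v^2 - 5·v + 1, -10·u·v - 5·u - exp(v)]].
At the point, J = [[0.0000, 4.0000], [5.2500, -21.648721]] (det J = -21.0000).
Solving J·Δ = −F gives Δ = (1.5074, 0.3125).
Then the next iterate is (u, v)₁ = (3.5074, 0.8125).
Round to (3.5074, 0.8125) and repeat: F = (0.488281, -1.968398), J = [[0.0000, 7.1250], [7.666319, -48.288160]].
Δ = (-0.1749, -0.0685), so (u, v)₂ = (3.3325, 0.7440).

(3.3325, 0.7440)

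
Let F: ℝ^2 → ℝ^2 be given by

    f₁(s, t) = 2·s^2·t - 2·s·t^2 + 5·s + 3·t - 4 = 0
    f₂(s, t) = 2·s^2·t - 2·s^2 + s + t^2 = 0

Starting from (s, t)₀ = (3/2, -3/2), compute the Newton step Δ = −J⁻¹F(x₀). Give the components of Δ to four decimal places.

(-0.4674, 0.6380)

At (3/2, -3/2): F = (-14.5000, -7.5000).
Jacobian J = [[4·s·t - 2·t^2 + 5, 2·s^2 - 4·s·t + 3], [4·s·t - 4·s + 1, 2·s^2 + 2·t]].
At the point, J = [[-8.5000, 16.5000], [-14.0000, 1.5000]] (det J = 218.2500).
Solving J·Δ = −F gives Δ = (-0.4674, 0.6380).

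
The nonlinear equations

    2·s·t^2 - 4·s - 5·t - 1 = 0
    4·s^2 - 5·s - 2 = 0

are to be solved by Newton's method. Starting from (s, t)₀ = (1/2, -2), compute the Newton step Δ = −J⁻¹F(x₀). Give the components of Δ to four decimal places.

(-3.5000, -0.3333)

At (1/2, -2): F = (11.0000, -3.5000).
Jacobian J = [[2·t^2 - 4, 4·s·t - 5], [8·s - 5, 0]].
At the point, J = [[4.0000, -9.0000], [-1.0000, 0.0000]] (det J = -9.0000).
Solving J·Δ = −F gives Δ = (-3.5000, -0.3333).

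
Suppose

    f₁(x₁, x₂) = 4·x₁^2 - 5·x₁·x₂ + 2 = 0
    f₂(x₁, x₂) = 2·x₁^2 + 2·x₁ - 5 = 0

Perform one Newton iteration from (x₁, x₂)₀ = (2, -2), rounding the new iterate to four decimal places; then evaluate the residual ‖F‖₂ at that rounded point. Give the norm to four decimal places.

At (2, -2): F = (38.0000, 7.0000).
Jacobian J = [[8·x₁ - 5·x₂, -5·x₁], [4·x₁ + 2, 0]].
At the point, J = [[26.0000, -10.0000], [10.0000, 0.0000]] (det J = 100.0000).
Solving J·Δ = −F gives Δ = (-0.7000, 1.9800).
Then the next iterate is (x₁, x₂)₁ = (1.3000, -0.0200).
Re-evaluating at (1.3000, -0.0200): F = (8.8900, 0.9800), so ‖F‖₂ = 8.9439.

8.9439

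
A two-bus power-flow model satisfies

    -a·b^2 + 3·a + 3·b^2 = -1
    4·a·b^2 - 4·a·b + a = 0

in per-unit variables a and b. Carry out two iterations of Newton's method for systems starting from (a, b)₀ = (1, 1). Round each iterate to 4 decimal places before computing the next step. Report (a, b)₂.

At (1, 1): F = (6.0000, 1.0000).
Jacobian J = [[-b^2 + 3, -2·a·b + 6·b], [4·b^2 - 4·b + 1, 8·a·b - 4·a]].
At the point, J = [[2.0000, 4.0000], [1.0000, 4.0000]] (det J = 4.0000).
Solving J·Δ = −F gives Δ = (-5.0000, 1.0000).
Then the next iterate is (a, b)₁ = (-4.0000, 2.0000).
Round to (-4.0000, 2.0000) and repeat: F = (17.0000, -36.0000), J = [[-1.0000, 28.0000], [9.0000, -48.0000]].
Δ = (0.9412, -0.5735), so (a, b)₂ = (-3.0588, 1.4265).

(-3.0588, 1.4265)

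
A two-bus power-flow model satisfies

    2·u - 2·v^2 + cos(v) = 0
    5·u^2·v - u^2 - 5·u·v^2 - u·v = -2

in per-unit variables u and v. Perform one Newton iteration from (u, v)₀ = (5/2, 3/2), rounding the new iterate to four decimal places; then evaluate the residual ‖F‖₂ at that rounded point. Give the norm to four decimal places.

At (5/2, 3/2): F = (0.570737, 10.7500).
Jacobian J = [[2, -4·v - sin(v)], [10·u·v - 2·u - 5·v^2 - v, 5·u^2 - 10·u·v - u]].
At the point, J = [[2.0000, -6.997495], [19.7500, -8.7500]] (det J = 120.700526).
Solving J·Δ = −F gives Δ = (-0.5818, -0.0847).
Then the next iterate is (u, v)₁ = (1.9182, 1.4153).
Re-evaluating at (1.9182, 1.4153): F = (-0.014878, 2.432116), so ‖F‖₂ = 2.4322.

2.4322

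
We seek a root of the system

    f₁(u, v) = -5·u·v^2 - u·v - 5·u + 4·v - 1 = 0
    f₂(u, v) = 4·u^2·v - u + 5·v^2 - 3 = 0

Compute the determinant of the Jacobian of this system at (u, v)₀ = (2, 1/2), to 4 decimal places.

J = [[-5·v^2 - v - 5, -10·u·v - u + 4], [8·u·v - 1, 4·u^2 + 10·v]].
At the point, J = [[-6.7500, -8.0000], [7.0000, 21.0000]].
det J = -85.7500.

-85.7500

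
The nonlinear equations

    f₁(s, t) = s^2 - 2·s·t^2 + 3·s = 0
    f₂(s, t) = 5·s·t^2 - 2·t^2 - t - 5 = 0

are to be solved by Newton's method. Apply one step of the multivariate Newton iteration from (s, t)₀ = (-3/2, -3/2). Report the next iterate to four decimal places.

(-5.9500, 1.2250)

At (-3/2, -3/2): F = (4.5000, -24.8750).
Jacobian J = [[2·s - 2·t^2 + 3, -4·s·t], [5·t^2, 10·s·t - 4·t - 1]].
At the point, J = [[-4.5000, -9.0000], [11.2500, 27.5000]] (det J = -22.5000).
Solving J·Δ = −F gives Δ = (-4.4500, 2.7250).
Then the next iterate is (s, t)₁ = (-5.9500, 1.2250).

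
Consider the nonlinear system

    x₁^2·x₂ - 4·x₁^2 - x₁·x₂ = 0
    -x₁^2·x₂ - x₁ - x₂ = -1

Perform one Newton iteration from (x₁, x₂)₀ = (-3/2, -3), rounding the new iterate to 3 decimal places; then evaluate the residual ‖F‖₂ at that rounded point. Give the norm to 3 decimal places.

6.584

At (-3/2, -3): F = (-20.250, 12.250).
Jacobian J = [[2·x₁·x₂ - 8·x₁ - x₂, x₁^2 - x₁], [-2·x₁·x₂ - 1, -x₁^2 - 1]].
At the point, J = [[24.000, 3.750], [-10.000, -3.250]] (det J = -40.500).
Solving J·Δ = −F gives Δ = (0.491, 2.259).
Then the next iterate is (x₁, x₂)₁ = (-1.009, -0.741).
Re-evaluating at (-1.009, -0.741): F = (-5.57439, 3.50440), so ‖F‖₂ = 6.584.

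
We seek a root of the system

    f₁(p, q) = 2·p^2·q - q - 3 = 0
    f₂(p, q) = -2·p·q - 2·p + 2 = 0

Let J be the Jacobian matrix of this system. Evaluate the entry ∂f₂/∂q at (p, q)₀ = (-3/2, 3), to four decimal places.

3.0000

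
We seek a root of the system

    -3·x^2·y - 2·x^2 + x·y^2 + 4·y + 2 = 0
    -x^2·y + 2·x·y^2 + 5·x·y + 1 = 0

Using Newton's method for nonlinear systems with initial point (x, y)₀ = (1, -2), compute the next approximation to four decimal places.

(0.8810, -1.8095)

At (1, -2): F = (2.0000, 1.0000).
Jacobian J = [[-6·x·y - 4·x + y^2, -3·x^2 + 2·x·y + 4], [-2·x·y + 2·y^2 + 5·y, -x^2 + 4·x·y + 5·x]].
At the point, J = [[12.0000, -3.0000], [2.0000, -4.0000]] (det J = -42.0000).
Solving J·Δ = −F gives Δ = (-0.1190, 0.1905).
Then the next iterate is (x, y)₁ = (0.8810, -1.8095).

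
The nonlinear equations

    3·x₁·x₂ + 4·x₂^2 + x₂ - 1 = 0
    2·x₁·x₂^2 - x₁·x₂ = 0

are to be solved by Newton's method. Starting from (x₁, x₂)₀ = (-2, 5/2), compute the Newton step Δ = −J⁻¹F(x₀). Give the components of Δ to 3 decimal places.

(0.326, -0.930)

At (-2, 5/2): F = (11.500, -20.000).
Jacobian J = [[3·x₂, 3·x₁ + 8·x₂ + 1], [2·x₂^2 - x₂, 4·x₁·x₂ - x₁]].
At the point, J = [[7.500, 15.000], [10.000, -18.000]] (det J = -285.000).
Solving J·Δ = −F gives Δ = (0.326, -0.930).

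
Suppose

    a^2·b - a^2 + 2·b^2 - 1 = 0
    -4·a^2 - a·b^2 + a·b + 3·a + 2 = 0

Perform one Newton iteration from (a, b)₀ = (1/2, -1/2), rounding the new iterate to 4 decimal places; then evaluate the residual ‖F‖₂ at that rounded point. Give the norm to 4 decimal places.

4.0767

At (1/2, -1/2): F = (-0.8750, 2.1250).
Jacobian J = [[2·a·b - 2·a, a^2 + 4·b], [-8·a - b^2 + b + 3, -2·a·b + a]].
At the point, J = [[-1.5000, -1.7500], [-1.7500, 1.0000]] (det J = -4.5625).
Solving J·Δ = −F gives Δ = (0.6233, -1.0342).
Then the next iterate is (a, b)₁ = (1.1233, -1.5342).
Re-evaluating at (1.1233, -1.5342): F = (0.509878, -4.044668), so ‖F‖₂ = 4.0767.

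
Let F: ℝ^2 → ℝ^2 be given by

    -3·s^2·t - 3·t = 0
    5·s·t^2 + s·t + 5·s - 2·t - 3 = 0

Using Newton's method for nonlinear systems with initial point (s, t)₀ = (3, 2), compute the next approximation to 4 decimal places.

(1.9610, 1.2468)

At (3, 2): F = (-60.0000, 74.0000).
Jacobian J = [[-6·s·t, -3·s^2 - 3], [5·t^2 + t + 5, 10·s·t + s - 2]].
At the point, J = [[-36.0000, -30.0000], [27.0000, 61.0000]] (det J = -1386.0000).
Solving J·Δ = −F gives Δ = (-1.0390, -0.7532).
Then the next iterate is (s, t)₁ = (1.9610, 1.2468).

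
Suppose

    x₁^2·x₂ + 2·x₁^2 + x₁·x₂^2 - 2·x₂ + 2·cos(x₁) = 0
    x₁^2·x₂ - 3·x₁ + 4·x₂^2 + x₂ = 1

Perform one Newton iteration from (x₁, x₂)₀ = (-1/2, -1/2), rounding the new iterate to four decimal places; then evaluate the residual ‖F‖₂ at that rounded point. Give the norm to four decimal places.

At (-1/2, -1/2): F = (3.005165, 0.8750).
Jacobian J = [[2·x₁·x₂ + 4·x₁ + x₂^2 - 2·sin(x₁), x₁^2 + 2·x₁·x₂ - 2], [2·x₁·x₂ - 3, x₁^2 + 8·x₂ + 1]].
At the point, J = [[-0.291149, -1.2500], [-2.5000, -2.7500]] (det J = -2.324340).
Solving J·Δ = −F gives Δ = (-3.0849, 3.1227).
Then the next iterate is (x₁, x₂)₁ = (-3.5849, 2.6227).
Re-evaluating at (-3.5849, 2.6227): F = (27.697657, 73.597271), so ‖F‖₂ = 78.6366.

78.6366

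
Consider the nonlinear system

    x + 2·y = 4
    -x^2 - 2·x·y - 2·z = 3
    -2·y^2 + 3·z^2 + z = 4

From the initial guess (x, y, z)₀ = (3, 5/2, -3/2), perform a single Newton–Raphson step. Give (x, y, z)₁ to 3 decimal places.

(1.466, 1.267, -1.365)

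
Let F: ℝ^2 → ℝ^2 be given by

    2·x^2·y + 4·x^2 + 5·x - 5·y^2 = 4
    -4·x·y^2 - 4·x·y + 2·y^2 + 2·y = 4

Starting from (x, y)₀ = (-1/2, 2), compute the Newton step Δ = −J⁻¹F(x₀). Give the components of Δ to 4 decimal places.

(-0.1894, -1.2273)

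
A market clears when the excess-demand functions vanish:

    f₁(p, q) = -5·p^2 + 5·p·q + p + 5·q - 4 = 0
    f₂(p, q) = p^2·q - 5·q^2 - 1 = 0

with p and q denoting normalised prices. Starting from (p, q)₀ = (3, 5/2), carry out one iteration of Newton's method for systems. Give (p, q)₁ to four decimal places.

At (3, 5/2): F = (4.0000, -9.7500).
Jacobian J = [[-10·p + 5·q + 1, 5·p + 5], [2·p·q, p^2 - 10·q]].
At the point, J = [[-16.5000, 20.0000], [15.0000, -16.0000]] (det J = -36.0000).
Solving J·Δ = −F gives Δ = (3.6389, 2.8021).
Then the next iterate is (p, q)₁ = (6.6389, 5.3021).

(6.6389, 5.3021)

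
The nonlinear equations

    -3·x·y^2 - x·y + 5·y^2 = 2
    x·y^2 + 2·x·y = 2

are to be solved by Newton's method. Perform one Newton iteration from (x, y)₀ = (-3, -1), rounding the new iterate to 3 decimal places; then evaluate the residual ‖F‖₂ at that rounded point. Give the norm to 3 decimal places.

At (-3, -1): F = (9.000, 1.000).
Jacobian J = [[-3·y^2 - y, -6·x·y - x + 10·y], [y^2 + 2·y, 2·x·y + 2·x]].
At the point, J = [[-2.000, -25.000], [-1.000, 0.000]] (det J = -25.000).
Solving J·Δ = −F gives Δ = (1.000, 0.280).
Then the next iterate is (x, y)₁ = (-2.000, -0.720).
Re-evaluating at (-2.000, -0.720): F = (2.26240, -0.15680), so ‖F‖₂ = 2.268.

2.268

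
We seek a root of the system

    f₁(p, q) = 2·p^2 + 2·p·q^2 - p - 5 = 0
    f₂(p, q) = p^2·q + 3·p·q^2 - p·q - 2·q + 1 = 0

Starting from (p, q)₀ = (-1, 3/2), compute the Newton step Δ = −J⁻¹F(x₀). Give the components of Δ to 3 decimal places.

(-1.333, -0.972)

At (-1, 3/2): F = (-6.500, -5.750).
Jacobian J = [[4·p + 2·q^2 - 1, 4·p·q], [2·p·q + 3·q^2 - q, p^2 + 6·p·q - p - 2]].
At the point, J = [[-0.500, -6.000], [2.250, -9.000]] (det J = 18.000).
Solving J·Δ = −F gives Δ = (-1.333, -0.972).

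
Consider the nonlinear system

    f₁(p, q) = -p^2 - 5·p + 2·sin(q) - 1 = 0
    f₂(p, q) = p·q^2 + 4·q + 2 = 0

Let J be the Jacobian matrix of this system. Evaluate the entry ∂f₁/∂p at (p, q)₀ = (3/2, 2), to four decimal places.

-8.0000

∂f₁/∂p = -2·p - 5.
At (3/2, 2) this is -8.0000.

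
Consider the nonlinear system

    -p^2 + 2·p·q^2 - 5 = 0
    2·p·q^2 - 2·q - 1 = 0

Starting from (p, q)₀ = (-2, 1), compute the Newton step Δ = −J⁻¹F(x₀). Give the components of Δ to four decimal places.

At (-2, 1): F = (-13.0000, -7.0000).
Jacobian J = [[-2·p + 2·q^2, 4·p·q], [2·q^2, 4·p·q - 2]].
At the point, J = [[6.0000, -8.0000], [2.0000, -10.0000]] (det J = -44.0000).
Solving J·Δ = −F gives Δ = (1.6818, -0.3636).

(1.6818, -0.3636)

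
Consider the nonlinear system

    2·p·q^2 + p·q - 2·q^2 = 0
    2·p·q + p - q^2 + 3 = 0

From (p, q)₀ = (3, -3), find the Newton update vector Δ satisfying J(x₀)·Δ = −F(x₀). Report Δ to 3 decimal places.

At (3, -3): F = (27.000, -21.000).
Jacobian J = [[2·q^2 + q, 4·p·q + p - 4·q], [2·q + 1, 2·p - 2·q]].
At the point, J = [[15.000, -21.000], [-5.000, 12.000]] (det J = 75.000).
Solving J·Δ = −F gives Δ = (1.560, 2.400).

(1.560, 2.400)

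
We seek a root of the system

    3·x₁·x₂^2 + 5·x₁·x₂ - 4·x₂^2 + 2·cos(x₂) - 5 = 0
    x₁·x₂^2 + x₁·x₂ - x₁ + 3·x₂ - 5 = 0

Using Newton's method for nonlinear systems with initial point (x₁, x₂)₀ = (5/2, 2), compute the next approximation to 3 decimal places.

(1.669, 1.397)

At (5/2, 2): F = (33.16771, 13.500).
Jacobian J = [[3·x₂^2 + 5·x₂, 6·x₁·x₂ + 5·x₁ - 8·x₂ - 2·sin(x₂)], [x₂^2 + x₂ - 1, 2·x₁·x₂ + x₁ + 3]].
At the point, J = [[22.000, 24.68141], [5.000, 15.500]] (det J = 217.59297).
Solving J·Δ = −F gives Δ = (-0.831, -0.603).
Then the next iterate is (x₁, x₂)₁ = (1.669, 1.397).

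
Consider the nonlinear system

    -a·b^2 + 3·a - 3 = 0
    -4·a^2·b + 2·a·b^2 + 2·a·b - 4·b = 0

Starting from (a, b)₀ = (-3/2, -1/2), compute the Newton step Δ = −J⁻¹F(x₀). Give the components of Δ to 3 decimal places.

(2.275, -0.580)

At (-3/2, -1/2): F = (-7.125, 7.250).
Jacobian J = [[-b^2 + 3, -2·a·b], [-8·a·b + 2·b^2 + 2·b, -4·a^2 + 4·a·b + 2·a - 4]].
At the point, J = [[2.750, -1.500], [-6.500, -13.000]] (det J = -45.500).
Solving J·Δ = −F gives Δ = (2.275, -0.580).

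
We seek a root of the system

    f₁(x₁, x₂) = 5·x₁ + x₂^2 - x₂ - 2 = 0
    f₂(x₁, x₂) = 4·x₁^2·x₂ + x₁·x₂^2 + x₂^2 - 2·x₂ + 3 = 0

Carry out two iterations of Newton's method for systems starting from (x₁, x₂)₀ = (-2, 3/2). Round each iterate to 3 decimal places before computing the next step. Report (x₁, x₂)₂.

(2.371, -0.328)

At (-2, 3/2): F = (-11.250, 21.750).
Jacobian J = [[5, 2·x₂ - 1], [8·x₁·x₂ + x₂^2, 4·x₁^2 + 2·x₁·x₂ + 2·x₂ - 2]].
At the point, J = [[5.000, 2.000], [-21.750, 11.000]] (det J = 98.500).
Solving J·Δ = −F gives Δ = (1.698, 1.380).
Then the next iterate is (x₁, x₂)₁ = (-0.302, 2.880).
Round to (-0.302, 2.880) and repeat: F = (1.90440, 4.08016), J = [[5.000, 4.760], [1.33632, 2.38530]].
Δ = (2.673, -3.208), so (x₁, x₂)₂ = (2.371, -0.328).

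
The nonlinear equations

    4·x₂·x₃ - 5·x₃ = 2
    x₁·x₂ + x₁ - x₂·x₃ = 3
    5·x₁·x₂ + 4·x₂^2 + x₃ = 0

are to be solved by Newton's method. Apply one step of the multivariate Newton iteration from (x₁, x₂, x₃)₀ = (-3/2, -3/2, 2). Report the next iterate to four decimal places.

At (-3/2, -3/2, 2): F = (-24.0000, 0.7500, 22.2500).
Jacobian J = [[0, 4·x₃, 4·x₂ - 5], [x₂ + 1, x₁ - x₃, -x₂], [5·x₂, 5·x₁ + 8·x₂, 1]].
At the point, J = [[0.0000, 8.0000, -11.0000], [-0.5000, -3.5000, 1.5000], [-7.5000, -19.5000, 1.0000]] (det J = 95.5000).
Solving J·Δ = −F gives Δ = (11.0236, -3.3351, -4.6073).
Then the next iterate is (x₁, x₂, x₃)₁ = (9.5236, -4.8351, -2.6073).

(9.5236, -4.8351, -2.6073)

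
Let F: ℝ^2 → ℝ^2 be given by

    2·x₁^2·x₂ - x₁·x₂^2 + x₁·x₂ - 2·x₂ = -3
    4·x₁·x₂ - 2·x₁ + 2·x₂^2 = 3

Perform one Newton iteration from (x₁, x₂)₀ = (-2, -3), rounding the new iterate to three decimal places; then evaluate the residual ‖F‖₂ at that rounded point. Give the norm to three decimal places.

At (-2, -3): F = (9.000, 43.000).
Jacobian J = [[4·x₁·x₂ - x₂^2 + x₂, 2·x₁^2 - 2·x₁·x₂ + x₁ - 2], [4·x₂ - 2, 4·x₁ + 4·x₂]].
At the point, J = [[12.000, -8.000], [-14.000, -20.000]] (det J = -352.000).
Solving J·Δ = −F gives Δ = (0.466, 1.824).
Then the next iterate is (x₁, x₂)₁ = (-1.534, -1.176).
Re-evaluating at (-1.534, -1.176): F = (3.74285, 10.04989), so ‖F‖₂ = 10.724.

10.724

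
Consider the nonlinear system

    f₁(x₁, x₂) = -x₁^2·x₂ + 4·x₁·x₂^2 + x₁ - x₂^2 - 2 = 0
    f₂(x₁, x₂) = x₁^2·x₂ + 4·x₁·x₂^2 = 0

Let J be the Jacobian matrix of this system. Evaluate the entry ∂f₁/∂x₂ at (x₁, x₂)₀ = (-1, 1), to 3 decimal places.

-11.000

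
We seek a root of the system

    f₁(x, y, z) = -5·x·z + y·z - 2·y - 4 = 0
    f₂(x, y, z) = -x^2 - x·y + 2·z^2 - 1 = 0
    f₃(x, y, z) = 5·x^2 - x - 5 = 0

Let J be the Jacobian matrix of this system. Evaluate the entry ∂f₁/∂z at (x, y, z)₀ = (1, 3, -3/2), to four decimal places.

-2.0000

∂f₁/∂z = -5·x + y.
At (1, 3, -3/2) this is -2.0000.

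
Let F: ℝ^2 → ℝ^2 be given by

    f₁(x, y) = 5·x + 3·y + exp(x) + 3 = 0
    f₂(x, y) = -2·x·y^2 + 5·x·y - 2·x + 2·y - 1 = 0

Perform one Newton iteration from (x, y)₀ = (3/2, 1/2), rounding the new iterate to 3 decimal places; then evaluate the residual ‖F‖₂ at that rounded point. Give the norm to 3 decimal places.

4.098

At (3/2, 1/2): F = (16.48169, 0.000).
Jacobian J = [[exp(x) + 5, 3], [-2·y^2 + 5·y - 2, -4·x·y + 5·x + 2]].
At the point, J = [[9.48169, 3.000], [0.000, 6.500]] (det J = 61.63098).
Solving J·Δ = −F gives Δ = (-1.738, 0.000).
Then the next iterate is (x, y)₁ = (-0.238, 0.500).
Re-evaluating at (-0.238, 0.500): F = (4.09820, 0.000), so ‖F‖₂ = 4.098.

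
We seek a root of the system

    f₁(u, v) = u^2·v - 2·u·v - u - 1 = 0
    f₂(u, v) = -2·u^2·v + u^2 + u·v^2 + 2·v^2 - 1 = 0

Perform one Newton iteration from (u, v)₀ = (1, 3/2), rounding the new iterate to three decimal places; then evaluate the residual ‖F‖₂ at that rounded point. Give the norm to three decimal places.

2.129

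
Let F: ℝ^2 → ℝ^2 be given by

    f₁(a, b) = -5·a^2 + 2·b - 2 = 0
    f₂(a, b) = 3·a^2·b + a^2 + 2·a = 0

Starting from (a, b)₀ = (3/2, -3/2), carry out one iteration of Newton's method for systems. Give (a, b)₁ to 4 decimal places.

(0.3138, -2.2715)

At (3/2, -3/2): F = (-16.2500, -4.8750).
Jacobian J = [[-10·a, 2], [6·a·b + 2·a + 2, 3·a^2]].
At the point, J = [[-15.0000, 2.0000], [-8.5000, 6.7500]] (det J = -84.2500).
Solving J·Δ = −F gives Δ = (-1.1862, -0.7715).
Then the next iterate is (a, b)₁ = (0.3138, -2.2715).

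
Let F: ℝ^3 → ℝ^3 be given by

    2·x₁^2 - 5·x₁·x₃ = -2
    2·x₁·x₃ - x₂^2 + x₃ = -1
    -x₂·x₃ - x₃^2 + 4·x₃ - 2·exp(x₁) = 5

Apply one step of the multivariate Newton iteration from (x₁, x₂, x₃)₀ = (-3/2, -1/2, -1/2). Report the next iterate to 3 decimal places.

(2.130, 4.034, 0.827)

At (-3/2, -1/2, -1/2): F = (2.750, 1.750, -7.94626).
Jacobian J = [[4·x₁ - 5·x₃, 0, -5·x₁], [2·x₃, -2·x₂, 2·x₁ + 1], [-2·exp(x₁), -x₃, -x₂ - 2·x₃ + 4]].
At the point, J = [[-3.500, 0.000, 7.500], [-1.000, 1.000, -2.000], [-0.44626, 0.500, 5.500]] (det J = -23.15305).
Solving J·Δ = −F gives Δ = (3.630, 4.534, 1.327).
Then the next iterate is (x₁, x₂, x₃)₁ = (2.130, 4.034, 0.827).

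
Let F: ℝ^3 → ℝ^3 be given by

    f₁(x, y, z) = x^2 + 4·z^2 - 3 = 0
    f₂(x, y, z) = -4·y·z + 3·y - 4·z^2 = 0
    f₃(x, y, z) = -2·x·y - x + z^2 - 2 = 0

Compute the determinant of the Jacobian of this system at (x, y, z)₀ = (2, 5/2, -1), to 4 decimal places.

J = [[2·x, 0, 8·z], [0, -4·z + 3, -4·y - 8·z], [-2·y - 1, -2·x, 2·z]].
At the point, J = [[4.0000, 0.0000, -8.0000], [0.0000, 7.0000, -2.0000], [-6.0000, -4.0000, -2.0000]].
det J = -424.0000.

-424.0000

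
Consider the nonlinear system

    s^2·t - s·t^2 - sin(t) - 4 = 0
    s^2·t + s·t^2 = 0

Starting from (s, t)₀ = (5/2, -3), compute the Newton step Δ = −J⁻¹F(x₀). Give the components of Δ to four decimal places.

(-0.9064, 1.0501)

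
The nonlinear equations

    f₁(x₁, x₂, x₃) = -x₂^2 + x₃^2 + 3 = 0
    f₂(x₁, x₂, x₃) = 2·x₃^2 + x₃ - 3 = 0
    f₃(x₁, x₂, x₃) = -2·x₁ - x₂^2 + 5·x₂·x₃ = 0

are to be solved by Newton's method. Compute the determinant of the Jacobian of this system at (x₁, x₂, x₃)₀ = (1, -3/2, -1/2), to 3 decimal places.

J = [[0, -2·x₂, 2·x₃], [0, 0, 4·x₃ + 1], [-2, -2·x₂ + 5·x₃, 5·x₂]].
At the point, J = [[0.000, 3.000, -1.000], [0.000, 0.000, -1.000], [-2.000, 0.500, -7.500]].
det J = 6.000.

6.000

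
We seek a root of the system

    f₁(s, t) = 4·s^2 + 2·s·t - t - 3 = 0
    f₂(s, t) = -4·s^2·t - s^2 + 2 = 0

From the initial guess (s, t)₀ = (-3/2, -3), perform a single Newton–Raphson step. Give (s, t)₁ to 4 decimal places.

At (-3/2, -3): F = (18.0000, 26.7500).
Jacobian J = [[8·s + 2·t, 2·s - 1], [-8·s·t - 2·s, -4·s^2]].
At the point, J = [[-18.0000, -4.0000], [-33.0000, -9.0000]] (det J = 30.0000).
Solving J·Δ = −F gives Δ = (1.8333, -3.7500).
Then the next iterate is (s, t)₁ = (0.3333, -6.7500).

(0.3333, -6.7500)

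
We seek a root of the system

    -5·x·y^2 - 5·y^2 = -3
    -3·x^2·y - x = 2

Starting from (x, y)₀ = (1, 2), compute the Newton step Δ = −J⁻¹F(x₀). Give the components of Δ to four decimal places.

(-0.5413, -0.6543)

At (1, 2): F = (-37.0000, -9.0000).
Jacobian J = [[-5·y^2, -10·x·y - 10·y], [-6·x·y - 1, -3·x^2]].
At the point, J = [[-20.0000, -40.0000], [-13.0000, -3.0000]] (det J = -460.0000).
Solving J·Δ = −F gives Δ = (-0.5413, -0.6543).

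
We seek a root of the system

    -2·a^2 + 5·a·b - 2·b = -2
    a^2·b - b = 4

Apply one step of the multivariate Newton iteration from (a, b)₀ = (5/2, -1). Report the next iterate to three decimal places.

(2.000, 0.286)

At (5/2, -1): F = (-21.000, -9.250).
Jacobian J = [[-4·a + 5·b, 5·a - 2], [2·a·b, a^2 - 1]].
At the point, J = [[-15.000, 10.500], [-5.000, 5.250]] (det J = -26.250).
Solving J·Δ = −F gives Δ = (-0.500, 1.286).
Then the next iterate is (a, b)₁ = (2.000, 0.286).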